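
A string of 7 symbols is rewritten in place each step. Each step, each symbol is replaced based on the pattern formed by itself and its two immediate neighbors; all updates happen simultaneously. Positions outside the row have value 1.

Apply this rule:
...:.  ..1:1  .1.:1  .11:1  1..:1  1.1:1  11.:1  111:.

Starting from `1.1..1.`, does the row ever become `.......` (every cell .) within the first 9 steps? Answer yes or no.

1111111
.......
all cells are . at step 2

yes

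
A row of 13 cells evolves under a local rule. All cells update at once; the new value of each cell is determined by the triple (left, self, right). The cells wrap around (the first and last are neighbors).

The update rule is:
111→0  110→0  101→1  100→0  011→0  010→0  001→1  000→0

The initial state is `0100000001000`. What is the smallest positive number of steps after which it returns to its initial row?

13

step 1: 1000000010000
step 2: 0000000100001
step 3: 0000001000010
step 4: 0000010000100
step 5: 0000100001000
step 6: 0001000010000
step 7: 0010000100000
step 8: 0100001000000
step 9: 1000010000000
step 10: 0000100000001
step 11: 0001000000010
step 12: 0010000000100
step 13: 0100000001000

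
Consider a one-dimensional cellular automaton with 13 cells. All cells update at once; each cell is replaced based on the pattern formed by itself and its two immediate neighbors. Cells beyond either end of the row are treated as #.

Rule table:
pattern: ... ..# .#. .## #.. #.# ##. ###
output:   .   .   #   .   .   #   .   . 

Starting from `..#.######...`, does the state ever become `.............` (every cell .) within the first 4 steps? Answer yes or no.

..##.........
.............
all cells are . at step 2

yes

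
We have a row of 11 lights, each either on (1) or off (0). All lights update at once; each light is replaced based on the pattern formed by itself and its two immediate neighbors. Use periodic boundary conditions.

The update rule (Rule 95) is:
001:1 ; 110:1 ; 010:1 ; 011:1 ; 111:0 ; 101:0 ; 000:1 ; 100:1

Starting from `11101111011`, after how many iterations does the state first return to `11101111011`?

00101001010
11101111011

2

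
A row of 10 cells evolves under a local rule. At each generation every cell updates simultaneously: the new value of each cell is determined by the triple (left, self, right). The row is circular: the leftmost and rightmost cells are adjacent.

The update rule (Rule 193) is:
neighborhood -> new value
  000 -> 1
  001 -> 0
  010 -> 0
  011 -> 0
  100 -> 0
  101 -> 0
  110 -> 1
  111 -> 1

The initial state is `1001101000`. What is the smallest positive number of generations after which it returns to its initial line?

15

0000100010
1110001000
0110100010
0010001000
1000100011
1010001001
1000100000
0010001110
1000100110
0010000010
1000111000
0010011010
1000001000
0011100010
1001101000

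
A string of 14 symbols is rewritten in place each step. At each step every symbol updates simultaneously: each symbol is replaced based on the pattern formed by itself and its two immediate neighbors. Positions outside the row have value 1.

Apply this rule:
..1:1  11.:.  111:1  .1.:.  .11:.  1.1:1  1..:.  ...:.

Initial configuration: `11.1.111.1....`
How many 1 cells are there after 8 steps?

1.1.1.1.1....1
.1.1.1.1....1.
1.1.1.1....1.1
.1.1.1....1.1.
1.1.1....1.1.1
.1.1....1.1.1.
1.1....1.1.1.1
.1....1.1.1.1.
count of 1: 5

5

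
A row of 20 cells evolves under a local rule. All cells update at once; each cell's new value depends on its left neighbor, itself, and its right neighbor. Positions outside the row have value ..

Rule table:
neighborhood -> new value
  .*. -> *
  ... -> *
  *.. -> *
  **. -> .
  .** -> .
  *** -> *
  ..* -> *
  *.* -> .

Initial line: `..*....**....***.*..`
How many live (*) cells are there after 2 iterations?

13

*******..****.*..***
.*****.**.**..***.*.
count of *: 13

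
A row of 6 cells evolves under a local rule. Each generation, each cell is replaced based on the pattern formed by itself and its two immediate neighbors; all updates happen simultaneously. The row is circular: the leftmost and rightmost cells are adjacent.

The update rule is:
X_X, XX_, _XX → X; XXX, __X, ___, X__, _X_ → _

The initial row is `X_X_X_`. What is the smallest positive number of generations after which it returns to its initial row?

generation 1: _X_X_X
generation 2: X_X_X_

2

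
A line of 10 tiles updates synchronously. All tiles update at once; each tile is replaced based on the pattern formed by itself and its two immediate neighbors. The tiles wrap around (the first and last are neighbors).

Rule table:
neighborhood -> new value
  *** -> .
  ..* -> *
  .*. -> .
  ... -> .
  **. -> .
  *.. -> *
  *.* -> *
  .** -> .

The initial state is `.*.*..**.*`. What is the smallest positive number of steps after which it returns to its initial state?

2

step 1: *.*.**..*.
step 2: .*.*..**.*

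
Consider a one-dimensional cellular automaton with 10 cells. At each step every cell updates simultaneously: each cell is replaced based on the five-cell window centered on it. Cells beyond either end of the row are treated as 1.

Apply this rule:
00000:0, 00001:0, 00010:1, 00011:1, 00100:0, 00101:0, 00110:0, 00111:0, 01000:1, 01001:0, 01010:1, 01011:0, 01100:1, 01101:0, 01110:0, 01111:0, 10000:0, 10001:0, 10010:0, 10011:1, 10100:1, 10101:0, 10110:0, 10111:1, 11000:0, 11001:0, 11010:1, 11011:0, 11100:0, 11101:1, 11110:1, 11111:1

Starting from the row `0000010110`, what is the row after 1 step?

0000100000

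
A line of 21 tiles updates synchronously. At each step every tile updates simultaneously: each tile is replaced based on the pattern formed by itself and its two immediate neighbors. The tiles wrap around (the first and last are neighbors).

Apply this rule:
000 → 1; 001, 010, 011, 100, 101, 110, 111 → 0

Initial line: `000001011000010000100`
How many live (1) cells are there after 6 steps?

111100000011000110001
000001111000010000100
111100000011000110001  (repeats step 1; period 2)
step 6: 000001111000010000100
count of 1: 6

6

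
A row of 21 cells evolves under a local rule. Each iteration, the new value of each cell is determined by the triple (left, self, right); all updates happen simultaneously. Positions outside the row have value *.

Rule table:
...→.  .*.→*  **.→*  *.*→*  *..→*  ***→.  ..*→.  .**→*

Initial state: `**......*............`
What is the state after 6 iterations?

.*********..***......

.**.....**...........
****....***..........
...**...*.**.........
*..***..*****........
**.*.**.*...**.......
.*********..***......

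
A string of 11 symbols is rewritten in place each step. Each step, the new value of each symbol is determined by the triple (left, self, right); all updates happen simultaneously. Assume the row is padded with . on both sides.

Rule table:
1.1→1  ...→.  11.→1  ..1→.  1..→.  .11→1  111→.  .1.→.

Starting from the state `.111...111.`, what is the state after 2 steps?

.1.1...1.1.
..1.....1..

..1.....1..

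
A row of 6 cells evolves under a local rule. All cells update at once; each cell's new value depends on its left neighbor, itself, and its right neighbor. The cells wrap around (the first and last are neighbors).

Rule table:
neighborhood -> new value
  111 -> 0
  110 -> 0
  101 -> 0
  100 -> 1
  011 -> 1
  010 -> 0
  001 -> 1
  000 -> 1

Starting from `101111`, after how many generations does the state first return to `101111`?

12

generation 1: 001000
generation 2: 110111
generation 3: 000100
generation 4: 111011
generation 5: 000010
generation 6: 111101
generation 7: 000001
generation 8: 111110
generation 9: 100000
generation 10: 011111
generation 11: 010000
generation 12: 101111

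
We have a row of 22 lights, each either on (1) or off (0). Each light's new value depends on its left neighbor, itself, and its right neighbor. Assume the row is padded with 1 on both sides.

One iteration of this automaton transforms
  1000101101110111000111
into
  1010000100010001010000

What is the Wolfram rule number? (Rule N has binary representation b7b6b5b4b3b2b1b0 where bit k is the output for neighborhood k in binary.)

position 10: 111 → 0  (bit 7 = 0)
position 0: 110 → 1  (bit 6 = 1)
position 5: 101 → 0  (bit 5 = 0)
position 1: 100 → 0  (bit 4 = 0)
position 6: 011 → 0  (bit 3 = 0)
position 4: 010 → 0  (bit 2 = 0)
position 3: 001 → 0  (bit 1 = 0)
position 2: 000 → 1  (bit 0 = 1)
bits b7..b0 = 01000001 = 65

65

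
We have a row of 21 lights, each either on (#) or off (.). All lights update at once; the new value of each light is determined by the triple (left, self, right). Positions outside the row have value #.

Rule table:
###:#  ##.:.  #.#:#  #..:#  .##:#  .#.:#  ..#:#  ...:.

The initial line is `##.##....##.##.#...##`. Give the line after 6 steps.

#####.##.###.########

step 1: #.##.#..##.##.###.###
step 2: .##.#####.##.###.####
step 3: ##.#####.##.###.#####
step 4: #.#####.##.###.######
step 5: .#####.##.###.#######
step 6: #####.##.###.########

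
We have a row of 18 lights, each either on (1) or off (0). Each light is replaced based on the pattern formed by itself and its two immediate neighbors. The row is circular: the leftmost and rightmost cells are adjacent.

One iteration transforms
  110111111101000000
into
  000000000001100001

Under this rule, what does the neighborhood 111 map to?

0

At position 4 the neighborhood is 111; the next row has 0 there.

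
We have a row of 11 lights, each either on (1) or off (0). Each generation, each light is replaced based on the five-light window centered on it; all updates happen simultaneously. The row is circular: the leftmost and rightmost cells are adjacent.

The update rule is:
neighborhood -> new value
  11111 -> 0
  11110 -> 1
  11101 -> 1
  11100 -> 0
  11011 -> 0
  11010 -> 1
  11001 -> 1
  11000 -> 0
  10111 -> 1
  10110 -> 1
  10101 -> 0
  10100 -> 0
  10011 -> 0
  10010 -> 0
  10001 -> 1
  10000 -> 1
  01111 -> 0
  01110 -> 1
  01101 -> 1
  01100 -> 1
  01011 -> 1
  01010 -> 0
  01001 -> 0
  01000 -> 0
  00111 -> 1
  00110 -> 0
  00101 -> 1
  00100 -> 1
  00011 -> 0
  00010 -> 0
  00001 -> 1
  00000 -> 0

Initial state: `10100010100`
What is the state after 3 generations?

00000010011

10001010000
10101000110
00000010011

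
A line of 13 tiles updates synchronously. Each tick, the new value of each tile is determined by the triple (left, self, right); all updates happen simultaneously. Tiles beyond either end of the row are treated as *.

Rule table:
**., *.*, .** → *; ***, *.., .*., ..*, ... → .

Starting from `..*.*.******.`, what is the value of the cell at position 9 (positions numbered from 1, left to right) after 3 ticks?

.

...*.**....**
....***....*.
....*.*.....*
position 9 holds .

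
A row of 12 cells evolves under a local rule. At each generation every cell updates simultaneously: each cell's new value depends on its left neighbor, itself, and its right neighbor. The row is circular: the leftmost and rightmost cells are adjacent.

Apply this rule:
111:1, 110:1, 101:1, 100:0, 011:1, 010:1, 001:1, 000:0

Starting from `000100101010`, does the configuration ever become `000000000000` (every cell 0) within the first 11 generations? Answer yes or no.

no

generation 1: 001101111110
generation 2: 011111111110
generation 3: 111111111110
generation 4: 111111111111
generation 5: 111111111111  (fixed point — unchanged through generation 11)
generation 11 is 111111111111, still not uniform 0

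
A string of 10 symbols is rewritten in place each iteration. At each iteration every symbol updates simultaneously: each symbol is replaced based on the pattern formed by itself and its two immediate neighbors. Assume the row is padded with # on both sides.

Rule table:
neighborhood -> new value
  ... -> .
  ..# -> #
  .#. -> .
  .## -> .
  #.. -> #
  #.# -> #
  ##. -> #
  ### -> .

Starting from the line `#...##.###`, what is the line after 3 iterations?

iteration 1: ##.#.##...
iteration 2: .##.#.##.#
iteration 3: #.##.#.##.

#.##.#.##.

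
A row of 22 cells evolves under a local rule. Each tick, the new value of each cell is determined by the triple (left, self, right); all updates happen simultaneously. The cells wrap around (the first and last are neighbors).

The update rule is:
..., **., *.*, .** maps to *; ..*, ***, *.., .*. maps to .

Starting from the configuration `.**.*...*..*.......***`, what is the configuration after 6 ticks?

*.*.***.*.****.****.**

****..*......*****.*.*
...*....****.*...**.**
.*...**.*..**..*.*****
*..*.***...**...**...*
*...**.*.*.**.*.**.*.*
*.*.***.*.****.****.**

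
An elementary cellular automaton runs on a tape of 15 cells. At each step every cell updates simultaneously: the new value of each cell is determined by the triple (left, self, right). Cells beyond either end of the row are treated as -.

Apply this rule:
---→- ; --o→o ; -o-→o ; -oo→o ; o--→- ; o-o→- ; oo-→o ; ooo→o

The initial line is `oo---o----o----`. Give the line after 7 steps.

oo-ooo-oooo----

oo--oo---oo----
oo-ooo--ooo----
oo-ooo-oooo----
oo-ooo-oooo----  (fixed point — unchanged through step 7)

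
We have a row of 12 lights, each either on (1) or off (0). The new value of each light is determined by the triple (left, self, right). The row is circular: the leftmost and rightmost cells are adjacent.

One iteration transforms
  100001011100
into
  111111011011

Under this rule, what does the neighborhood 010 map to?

At position 0 the neighborhood is 010; the next row has 1 there.

1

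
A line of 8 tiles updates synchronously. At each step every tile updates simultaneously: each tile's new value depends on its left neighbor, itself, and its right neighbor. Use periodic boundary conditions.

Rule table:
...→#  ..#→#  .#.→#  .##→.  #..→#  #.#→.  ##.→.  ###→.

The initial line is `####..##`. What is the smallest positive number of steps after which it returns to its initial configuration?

....##..
####..##

2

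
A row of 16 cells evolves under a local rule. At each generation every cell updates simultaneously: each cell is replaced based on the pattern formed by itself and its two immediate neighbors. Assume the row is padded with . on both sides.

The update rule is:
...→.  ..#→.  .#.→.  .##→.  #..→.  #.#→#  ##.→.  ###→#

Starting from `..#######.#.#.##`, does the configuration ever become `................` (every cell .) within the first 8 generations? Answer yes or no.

...#####.#.#.#..
....###.#.#.#...
.....#.#.#.#....
......#.#.#.....
.......#.#......
........#.......
................
all cells are . at generation 7

yes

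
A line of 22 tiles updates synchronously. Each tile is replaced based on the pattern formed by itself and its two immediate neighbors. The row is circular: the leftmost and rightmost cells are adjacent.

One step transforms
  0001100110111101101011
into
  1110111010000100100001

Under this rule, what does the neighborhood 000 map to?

At position 1 the neighborhood is 000; the next row has 1 there.

1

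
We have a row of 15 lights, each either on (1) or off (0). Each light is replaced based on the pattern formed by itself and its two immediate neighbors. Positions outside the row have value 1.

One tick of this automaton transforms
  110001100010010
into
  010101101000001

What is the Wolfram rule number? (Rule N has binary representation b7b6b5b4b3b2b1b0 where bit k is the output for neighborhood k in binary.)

105

position 0: 111 → 0  (bit 7 = 0)
position 1: 110 → 1  (bit 6 = 1)
position 14: 101 → 1  (bit 5 = 1)
position 2: 100 → 0  (bit 4 = 0)
position 5: 011 → 1  (bit 3 = 1)
position 10: 010 → 0  (bit 2 = 0)
position 4: 001 → 0  (bit 1 = 0)
position 3: 000 → 1  (bit 0 = 1)
bits b7..b0 = 01101001 = 105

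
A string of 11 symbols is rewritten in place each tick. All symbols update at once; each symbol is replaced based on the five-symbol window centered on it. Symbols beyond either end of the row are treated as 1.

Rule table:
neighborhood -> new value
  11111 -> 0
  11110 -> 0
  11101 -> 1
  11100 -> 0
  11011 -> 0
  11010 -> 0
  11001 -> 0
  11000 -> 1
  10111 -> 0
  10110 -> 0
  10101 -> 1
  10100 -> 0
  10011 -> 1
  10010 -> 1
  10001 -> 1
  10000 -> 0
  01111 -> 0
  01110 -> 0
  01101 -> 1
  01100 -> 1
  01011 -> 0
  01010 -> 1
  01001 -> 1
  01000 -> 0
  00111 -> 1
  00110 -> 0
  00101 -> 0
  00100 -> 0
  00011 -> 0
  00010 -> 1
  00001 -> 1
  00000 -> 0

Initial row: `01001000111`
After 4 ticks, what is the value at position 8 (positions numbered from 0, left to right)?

00110010100
01010101011
01111111000
00000000110
position 8 holds 1

1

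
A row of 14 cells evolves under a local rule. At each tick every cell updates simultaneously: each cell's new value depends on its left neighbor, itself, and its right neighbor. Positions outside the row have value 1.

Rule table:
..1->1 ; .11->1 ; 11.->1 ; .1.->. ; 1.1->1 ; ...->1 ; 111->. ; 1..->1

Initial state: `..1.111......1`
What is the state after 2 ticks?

.111111.......

11.11.11111111
.111111.......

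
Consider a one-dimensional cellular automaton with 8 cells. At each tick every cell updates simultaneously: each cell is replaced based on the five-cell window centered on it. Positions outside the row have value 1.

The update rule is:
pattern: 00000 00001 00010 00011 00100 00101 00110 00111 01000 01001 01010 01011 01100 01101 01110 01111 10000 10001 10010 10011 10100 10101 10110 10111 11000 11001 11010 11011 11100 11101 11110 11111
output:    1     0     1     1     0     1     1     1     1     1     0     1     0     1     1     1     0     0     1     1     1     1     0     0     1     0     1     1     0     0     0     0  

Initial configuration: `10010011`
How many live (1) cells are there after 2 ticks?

00101111
01110100
count of 1: 4

4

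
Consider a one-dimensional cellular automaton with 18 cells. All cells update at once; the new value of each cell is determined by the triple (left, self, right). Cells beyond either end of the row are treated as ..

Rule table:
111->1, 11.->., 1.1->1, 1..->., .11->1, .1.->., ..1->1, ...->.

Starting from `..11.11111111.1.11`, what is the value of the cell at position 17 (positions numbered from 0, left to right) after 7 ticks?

.11.11111111.1.11.
11.11111111.1.11..
1.11111111.1.11...
.11111111.1.11....
11111111.1.11.....
1111111.1.11......
111111.1.11.......
position 17 holds .

.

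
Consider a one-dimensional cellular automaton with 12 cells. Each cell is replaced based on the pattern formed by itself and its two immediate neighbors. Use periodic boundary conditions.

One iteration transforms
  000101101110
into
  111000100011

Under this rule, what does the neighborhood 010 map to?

At position 3 the neighborhood is 010; the next row has 0 there.

0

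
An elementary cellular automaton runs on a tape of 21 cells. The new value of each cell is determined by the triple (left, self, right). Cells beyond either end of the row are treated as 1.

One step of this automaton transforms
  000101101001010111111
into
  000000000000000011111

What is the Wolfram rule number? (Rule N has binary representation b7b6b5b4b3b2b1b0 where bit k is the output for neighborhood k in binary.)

position 16: 111 → 1  (bit 7 = 1)
position 6: 110 → 0  (bit 6 = 0)
position 4: 101 → 0  (bit 5 = 0)
position 0: 100 → 0  (bit 4 = 0)
position 5: 011 → 0  (bit 3 = 0)
position 3: 010 → 0  (bit 2 = 0)
position 2: 001 → 0  (bit 1 = 0)
position 1: 000 → 0  (bit 0 = 0)
bits b7..b0 = 10000000 = 128

128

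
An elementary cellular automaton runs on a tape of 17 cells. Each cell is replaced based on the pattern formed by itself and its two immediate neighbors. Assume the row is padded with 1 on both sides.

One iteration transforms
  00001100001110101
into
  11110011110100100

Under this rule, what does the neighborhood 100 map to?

1

At position 0 the neighborhood is 100; the next row has 1 there.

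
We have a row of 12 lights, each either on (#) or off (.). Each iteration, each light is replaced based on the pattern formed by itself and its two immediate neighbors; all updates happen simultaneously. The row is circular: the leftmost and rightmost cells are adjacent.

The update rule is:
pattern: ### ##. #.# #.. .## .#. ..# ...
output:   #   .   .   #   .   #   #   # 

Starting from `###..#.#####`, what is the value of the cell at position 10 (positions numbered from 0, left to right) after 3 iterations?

iteration 1: ##.###..####
iteration 2: #...#.##.###
iteration 3: .####.....##
position 10 holds #

#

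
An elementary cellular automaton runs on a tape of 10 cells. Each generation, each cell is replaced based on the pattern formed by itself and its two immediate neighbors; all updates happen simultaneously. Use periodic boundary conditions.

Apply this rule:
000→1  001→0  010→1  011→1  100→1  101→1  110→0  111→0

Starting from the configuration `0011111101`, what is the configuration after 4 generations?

1111110100

1010000011
0111111010
0100000111
1111110100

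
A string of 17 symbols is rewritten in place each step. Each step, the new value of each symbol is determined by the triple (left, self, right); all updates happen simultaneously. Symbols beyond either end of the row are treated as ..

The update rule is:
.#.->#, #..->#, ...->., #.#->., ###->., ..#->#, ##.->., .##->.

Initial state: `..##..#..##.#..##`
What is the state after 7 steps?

#...#######......

step 1: .#..#####...###..
step 2: ####.....#.#...#.
step 3: ....#...##.##.###
step 4: ...###.#.........
step 5: ..#....##........
step 6: .###..#..#.......
step 7: #...#######......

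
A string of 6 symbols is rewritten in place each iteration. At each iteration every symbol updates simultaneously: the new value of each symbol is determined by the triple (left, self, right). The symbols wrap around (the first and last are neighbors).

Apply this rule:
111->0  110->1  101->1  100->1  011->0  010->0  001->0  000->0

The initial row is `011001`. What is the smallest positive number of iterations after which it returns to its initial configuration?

6

iteration 1: 101100
iteration 2: 010110
iteration 3: 001011
iteration 4: 100101
iteration 5: 110010
iteration 6: 011001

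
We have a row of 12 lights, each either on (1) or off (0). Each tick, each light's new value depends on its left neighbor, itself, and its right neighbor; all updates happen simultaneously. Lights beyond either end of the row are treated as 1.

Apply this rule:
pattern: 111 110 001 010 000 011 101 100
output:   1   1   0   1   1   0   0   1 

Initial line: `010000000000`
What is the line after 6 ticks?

111100111110

tick 1: 011111111110
tick 2: 001111111110
tick 3: 100111111110
tick 4: 110011111110
tick 5: 111001111110
tick 6: 111100111110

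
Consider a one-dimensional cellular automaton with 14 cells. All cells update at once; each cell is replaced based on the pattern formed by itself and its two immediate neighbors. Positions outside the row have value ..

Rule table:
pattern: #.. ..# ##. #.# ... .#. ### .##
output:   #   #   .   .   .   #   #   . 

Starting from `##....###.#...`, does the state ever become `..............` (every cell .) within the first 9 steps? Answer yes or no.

no

step 1: ..#..#.#..##..
step 2: .#####.###..#.
step 3: #.###...#.####
step 4: #..#.#.##..##.
step 5: ####.#...##..#
step 6: .##..##.#..###
step 7: #..##...###.#.
step 8: ###..#.#.#..##
step 9: .#.###.#.###..
step 9 is .#.###.#.###.., still not uniform .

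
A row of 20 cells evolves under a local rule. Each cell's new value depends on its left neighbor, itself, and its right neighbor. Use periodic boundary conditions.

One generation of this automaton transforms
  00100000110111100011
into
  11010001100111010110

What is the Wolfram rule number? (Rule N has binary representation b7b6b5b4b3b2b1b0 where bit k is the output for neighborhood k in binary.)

154

position 12: 111 → 1  (bit 7 = 1)
position 9: 110 → 0  (bit 6 = 0)
position 10: 101 → 0  (bit 5 = 0)
position 0: 100 → 1  (bit 4 = 1)
position 8: 011 → 1  (bit 3 = 1)
position 2: 010 → 0  (bit 2 = 0)
position 1: 001 → 1  (bit 1 = 1)
position 4: 000 → 0  (bit 0 = 0)
bits b7..b0 = 10011010 = 154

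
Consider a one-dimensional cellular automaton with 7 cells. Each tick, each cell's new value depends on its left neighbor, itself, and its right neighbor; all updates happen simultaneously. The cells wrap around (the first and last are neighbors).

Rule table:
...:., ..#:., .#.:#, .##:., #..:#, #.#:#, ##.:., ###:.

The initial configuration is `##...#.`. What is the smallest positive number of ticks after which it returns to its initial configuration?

..#..##
#.##...
##..#..
..#.##.
..##..#
#...#.#
.#..##.
.##...#
#..#..#
.#.##..
.##..#.
...#.##
#..##..
##...#.

14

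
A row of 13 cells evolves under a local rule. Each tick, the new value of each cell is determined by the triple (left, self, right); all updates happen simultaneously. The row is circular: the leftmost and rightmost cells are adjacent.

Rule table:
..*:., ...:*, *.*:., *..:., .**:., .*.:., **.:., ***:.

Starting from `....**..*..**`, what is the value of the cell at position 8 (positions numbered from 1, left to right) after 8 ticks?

.**..........
....*********
.**..........  (repeats tick 1; period 2)
tick 8: ....*********
position 8 holds *

*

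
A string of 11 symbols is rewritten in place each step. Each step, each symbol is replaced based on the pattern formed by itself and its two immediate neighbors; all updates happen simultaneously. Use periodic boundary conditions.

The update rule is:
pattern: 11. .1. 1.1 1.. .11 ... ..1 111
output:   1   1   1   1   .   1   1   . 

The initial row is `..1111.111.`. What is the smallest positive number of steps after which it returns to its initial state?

22

11...11..11
.1111.111..
1...11..111
1111.111...
...11..1111
111.111...1
..11..1111.
11.111...11
.11..1111..
1.111...111
11..1111...
.111...1111
1..1111...1
111...1111.
..1111...11
11...1111.1
.1111...11.
1...1111.11
1111...11..
...1111.111
111...11..1
..1111.111.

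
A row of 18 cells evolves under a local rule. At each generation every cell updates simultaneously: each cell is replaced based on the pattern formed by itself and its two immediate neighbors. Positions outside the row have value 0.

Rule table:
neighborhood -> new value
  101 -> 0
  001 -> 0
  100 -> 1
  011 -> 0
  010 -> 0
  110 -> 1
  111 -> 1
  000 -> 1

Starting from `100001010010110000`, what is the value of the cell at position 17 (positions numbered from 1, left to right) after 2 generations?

1

generation 1: 011100001000011111
generation 2: 001111100111001111
position 17 holds 1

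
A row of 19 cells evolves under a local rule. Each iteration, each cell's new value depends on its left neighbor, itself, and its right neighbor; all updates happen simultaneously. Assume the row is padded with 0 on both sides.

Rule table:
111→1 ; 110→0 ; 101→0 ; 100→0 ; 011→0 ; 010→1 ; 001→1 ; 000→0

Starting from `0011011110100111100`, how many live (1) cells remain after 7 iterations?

4

iteration 1: 0100001100101011000
iteration 2: 1100010001101000000
iteration 3: 0000110010001000000
iteration 4: 0001000110011000000
iteration 5: 0011001000100000000
iteration 6: 0100011001100000000
iteration 7: 1100100010000000000
count of 1: 4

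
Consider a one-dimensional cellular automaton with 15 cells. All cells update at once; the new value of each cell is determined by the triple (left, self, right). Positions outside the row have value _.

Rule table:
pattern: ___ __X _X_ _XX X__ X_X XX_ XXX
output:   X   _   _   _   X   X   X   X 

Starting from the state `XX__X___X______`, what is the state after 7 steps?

_XX__XX__XXXXXX
__XX__XX__XXXXX
X__XX__XX__XXXX
_X__XX__XX__XXX
__X__XX__XX__XX
X__X__XX__XX__X
_X__X__XX__XX__

_X__X__XX__XX__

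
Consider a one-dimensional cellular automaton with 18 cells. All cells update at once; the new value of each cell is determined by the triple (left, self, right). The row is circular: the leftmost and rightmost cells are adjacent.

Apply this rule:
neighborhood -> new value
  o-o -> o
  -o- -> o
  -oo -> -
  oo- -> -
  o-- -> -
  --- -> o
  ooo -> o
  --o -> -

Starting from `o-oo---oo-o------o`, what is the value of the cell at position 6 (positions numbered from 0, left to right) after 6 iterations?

o

-o---o---oo-oooo--
-o-o-o-o---o-oo--o
oooooooo-o-oo----o
ooooooo-ooo---oo--
-ooooo-o-o--o-----
--ooo-oooo--o-oooo
position 6 holds o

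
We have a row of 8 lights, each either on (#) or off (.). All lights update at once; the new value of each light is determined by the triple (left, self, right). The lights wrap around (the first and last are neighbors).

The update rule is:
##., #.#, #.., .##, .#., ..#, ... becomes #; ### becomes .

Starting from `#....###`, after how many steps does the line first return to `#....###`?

######..
#....###

2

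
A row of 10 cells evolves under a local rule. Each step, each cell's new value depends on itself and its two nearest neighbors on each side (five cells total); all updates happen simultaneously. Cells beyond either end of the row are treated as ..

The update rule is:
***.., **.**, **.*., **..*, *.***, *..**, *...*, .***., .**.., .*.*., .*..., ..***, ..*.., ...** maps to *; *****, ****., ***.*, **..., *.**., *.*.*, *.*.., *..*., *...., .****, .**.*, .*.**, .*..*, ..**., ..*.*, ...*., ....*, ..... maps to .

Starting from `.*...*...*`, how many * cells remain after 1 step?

7

.***.***.*
count of *: 7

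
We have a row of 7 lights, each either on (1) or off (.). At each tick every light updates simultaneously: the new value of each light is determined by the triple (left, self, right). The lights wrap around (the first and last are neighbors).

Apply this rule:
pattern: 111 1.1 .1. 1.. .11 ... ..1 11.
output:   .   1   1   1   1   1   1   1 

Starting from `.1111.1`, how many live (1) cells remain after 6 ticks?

4

tick 1: 11..111
tick 2: .1111..
tick 3: 11..111  (repeats tick 1; period 2)
tick 6: .1111..
count of 1: 4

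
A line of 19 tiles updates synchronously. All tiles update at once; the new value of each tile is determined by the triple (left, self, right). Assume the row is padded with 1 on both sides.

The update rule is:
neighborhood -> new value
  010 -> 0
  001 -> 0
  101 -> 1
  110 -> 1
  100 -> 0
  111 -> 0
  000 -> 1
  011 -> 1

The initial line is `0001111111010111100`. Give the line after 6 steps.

1100101011001010011

0101000001101100100
1010011101111100000
1100010111000101110
0101001101010011011
1010001110100011110
1100101011001010011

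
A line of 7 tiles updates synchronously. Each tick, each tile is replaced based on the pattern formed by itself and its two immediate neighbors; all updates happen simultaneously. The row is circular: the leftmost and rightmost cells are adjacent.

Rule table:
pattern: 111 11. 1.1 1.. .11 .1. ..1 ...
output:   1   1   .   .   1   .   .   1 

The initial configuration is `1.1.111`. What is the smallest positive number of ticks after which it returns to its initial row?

tick 1: 1...111
tick 2: 1.1.111

2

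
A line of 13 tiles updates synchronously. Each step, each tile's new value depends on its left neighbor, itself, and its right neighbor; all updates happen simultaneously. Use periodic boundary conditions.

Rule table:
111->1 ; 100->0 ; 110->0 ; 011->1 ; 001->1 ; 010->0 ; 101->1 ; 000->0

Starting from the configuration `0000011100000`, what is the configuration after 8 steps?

0000111000000
0001110000000
0011100000000
0111000000000
1110000000000
1100000000001
1000000000011
0000000000111

0000000000111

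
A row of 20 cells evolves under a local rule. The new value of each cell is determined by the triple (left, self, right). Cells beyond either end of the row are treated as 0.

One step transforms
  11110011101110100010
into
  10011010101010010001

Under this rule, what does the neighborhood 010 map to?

At position 14 the neighborhood is 010; the next row has 0 there.

0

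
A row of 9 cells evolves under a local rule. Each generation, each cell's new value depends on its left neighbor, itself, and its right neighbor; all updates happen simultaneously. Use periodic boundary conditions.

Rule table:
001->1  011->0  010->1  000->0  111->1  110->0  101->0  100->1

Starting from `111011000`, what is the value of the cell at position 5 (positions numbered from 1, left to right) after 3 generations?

010000101
011001101
000110001
position 5 holds 1

1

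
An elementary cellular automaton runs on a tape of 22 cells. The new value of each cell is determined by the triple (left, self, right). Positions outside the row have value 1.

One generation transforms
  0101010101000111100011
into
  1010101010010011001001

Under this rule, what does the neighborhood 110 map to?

0

At position 16 the neighborhood is 110; the next row has 0 there.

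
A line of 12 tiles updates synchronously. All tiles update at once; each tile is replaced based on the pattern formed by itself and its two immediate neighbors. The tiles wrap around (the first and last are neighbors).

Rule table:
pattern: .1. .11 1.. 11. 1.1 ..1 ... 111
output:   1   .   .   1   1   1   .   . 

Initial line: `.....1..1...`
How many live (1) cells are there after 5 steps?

....11.11...
...1.11.1...
..111.111...
.1..11..1...
11.1.1.11...
count of 1: 6

6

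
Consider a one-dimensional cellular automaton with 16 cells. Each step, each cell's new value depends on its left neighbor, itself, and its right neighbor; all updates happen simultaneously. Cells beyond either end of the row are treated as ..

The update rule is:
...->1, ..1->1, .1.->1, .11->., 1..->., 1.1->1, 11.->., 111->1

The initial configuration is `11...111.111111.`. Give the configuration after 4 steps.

11.111.1.11.11..

step 1: ...11.1.1.1111..
step 2: 111..11111.11..1
step 3: .1..1.111.1...11
step 4: 11.111.1.11.11..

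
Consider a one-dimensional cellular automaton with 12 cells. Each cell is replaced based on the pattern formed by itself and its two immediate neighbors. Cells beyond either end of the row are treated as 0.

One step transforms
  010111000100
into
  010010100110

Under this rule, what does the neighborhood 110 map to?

0

At position 5 the neighborhood is 110; the next row has 0 there.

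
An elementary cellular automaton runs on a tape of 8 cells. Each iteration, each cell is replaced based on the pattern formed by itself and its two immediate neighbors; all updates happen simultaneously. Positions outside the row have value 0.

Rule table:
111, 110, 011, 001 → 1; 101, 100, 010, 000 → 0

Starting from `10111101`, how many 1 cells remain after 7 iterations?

00111100
01111100
11111100
11111100  (fixed point — unchanged through iteration 7)
count of 1: 6

6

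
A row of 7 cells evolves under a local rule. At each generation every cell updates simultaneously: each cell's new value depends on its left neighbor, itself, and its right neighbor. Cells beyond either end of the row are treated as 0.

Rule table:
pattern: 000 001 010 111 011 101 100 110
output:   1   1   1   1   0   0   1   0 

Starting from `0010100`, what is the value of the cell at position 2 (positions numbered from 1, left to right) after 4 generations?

1110111
0100010
1111111
0111110
position 2 holds 1

1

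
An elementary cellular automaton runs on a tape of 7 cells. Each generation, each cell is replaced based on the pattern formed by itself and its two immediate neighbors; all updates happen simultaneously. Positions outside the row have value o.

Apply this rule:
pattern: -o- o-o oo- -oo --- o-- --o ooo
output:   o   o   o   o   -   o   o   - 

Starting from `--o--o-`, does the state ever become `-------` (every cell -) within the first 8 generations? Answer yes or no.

generation 1: ooooooo
generation 2: -------
all cells are - at generation 2

yes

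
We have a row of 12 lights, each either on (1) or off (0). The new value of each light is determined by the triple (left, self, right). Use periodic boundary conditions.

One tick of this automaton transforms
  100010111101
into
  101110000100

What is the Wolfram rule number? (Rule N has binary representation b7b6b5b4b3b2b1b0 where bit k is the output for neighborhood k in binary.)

position 7: 111 → 0  (bit 7 = 0)
position 0: 110 → 1  (bit 6 = 1)
position 5: 101 → 0  (bit 5 = 0)
position 1: 100 → 0  (bit 4 = 0)
position 6: 011 → 0  (bit 3 = 0)
position 4: 010 → 1  (bit 2 = 1)
position 3: 001 → 1  (bit 1 = 1)
position 2: 000 → 1  (bit 0 = 1)
bits b7..b0 = 01000111 = 71

71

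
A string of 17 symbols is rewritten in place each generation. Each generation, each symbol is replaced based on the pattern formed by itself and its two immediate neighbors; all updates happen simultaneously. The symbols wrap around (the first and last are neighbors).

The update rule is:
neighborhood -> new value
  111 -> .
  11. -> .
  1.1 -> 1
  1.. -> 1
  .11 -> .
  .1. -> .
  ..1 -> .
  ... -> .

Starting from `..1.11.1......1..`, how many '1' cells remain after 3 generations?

4

...1..1.1......1.
....1..1.1......1
1....1..1.1......
count of 1: 4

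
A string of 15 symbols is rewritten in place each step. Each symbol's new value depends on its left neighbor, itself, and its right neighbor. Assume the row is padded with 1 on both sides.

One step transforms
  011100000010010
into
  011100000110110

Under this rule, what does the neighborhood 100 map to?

0

At position 4 the neighborhood is 100; the next row has 0 there.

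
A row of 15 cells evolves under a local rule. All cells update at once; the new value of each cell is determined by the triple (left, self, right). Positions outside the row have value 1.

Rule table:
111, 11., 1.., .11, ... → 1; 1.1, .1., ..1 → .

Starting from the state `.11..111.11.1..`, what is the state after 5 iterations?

.111.111.11..1.
.111.111.111...
.111.111.11111.
.111.111.11111.  (fixed point — unchanged through iteration 5)

.111.111.11111.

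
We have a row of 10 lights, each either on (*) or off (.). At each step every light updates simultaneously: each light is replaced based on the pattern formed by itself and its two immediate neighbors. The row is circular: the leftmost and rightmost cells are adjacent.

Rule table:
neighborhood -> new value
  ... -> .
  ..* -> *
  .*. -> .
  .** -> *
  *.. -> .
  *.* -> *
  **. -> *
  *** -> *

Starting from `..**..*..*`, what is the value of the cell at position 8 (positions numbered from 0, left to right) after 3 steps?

.***.*..*.
*****..*..
*****.*..*
position 8 holds .

.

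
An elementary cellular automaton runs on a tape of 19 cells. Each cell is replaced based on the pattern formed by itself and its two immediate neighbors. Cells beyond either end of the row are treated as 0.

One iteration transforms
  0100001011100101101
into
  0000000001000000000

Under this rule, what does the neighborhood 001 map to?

At position 0 the neighborhood is 001; the next row has 0 there.

0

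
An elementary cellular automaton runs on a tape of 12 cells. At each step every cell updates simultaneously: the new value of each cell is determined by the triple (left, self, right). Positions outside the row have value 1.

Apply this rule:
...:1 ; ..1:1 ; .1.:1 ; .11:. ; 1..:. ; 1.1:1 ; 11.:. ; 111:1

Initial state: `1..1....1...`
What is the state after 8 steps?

step 1: ..11.1111.11
step 2: .1..1.11.1.1
step 3: 11.111..111.
step 4: 1.1.1..1.1.1
step 5: .1111.11111.
step 6: 1.11.1.111.1
step 7: .1..111.1.1.
step 8: 11.1.1.11111

11.1.1.11111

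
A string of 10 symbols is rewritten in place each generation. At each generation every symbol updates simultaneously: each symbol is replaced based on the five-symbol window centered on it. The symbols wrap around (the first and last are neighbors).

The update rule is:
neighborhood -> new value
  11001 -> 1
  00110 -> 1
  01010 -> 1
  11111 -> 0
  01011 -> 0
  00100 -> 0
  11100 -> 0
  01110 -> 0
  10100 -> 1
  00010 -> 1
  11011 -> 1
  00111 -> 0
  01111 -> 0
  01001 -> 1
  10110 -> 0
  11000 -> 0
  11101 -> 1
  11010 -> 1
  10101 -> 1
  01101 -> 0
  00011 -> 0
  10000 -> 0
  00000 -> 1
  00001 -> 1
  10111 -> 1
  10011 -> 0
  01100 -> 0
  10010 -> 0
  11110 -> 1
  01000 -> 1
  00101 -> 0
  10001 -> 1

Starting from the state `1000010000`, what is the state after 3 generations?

1001010010

0101101011
1100011000
1001010010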